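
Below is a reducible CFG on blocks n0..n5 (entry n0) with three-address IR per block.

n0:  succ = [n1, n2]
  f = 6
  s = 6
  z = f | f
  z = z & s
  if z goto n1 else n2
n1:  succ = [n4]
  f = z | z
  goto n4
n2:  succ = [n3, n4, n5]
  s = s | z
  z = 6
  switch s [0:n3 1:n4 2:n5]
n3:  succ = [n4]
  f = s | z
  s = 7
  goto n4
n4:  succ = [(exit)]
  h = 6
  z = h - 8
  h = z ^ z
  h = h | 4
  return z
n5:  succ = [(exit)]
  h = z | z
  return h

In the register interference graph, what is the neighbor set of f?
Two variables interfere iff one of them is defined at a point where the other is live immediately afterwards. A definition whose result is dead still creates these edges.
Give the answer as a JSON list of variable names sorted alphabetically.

Answer: ["s"]

Derivation:
Per-block:
  n0 def {f,s,z} use ∅
  n1 def {f} use {z}
  n2 def {s,z} use {s,z}
  n3 def {f,s} use {s,z}
  n4 def {h,z} use ∅
  n5 def {h} use {z}

Backward fixpoint:
  live n0: ∅→{s,z}
  live n1: {z}→∅
  live n2: {s,z}→{s,z}
  live n3: {s,z}→∅
  live n4: ∅→∅
  live n5: {z}→∅

Interfere edges:
  f↔{s}
  h↔{z}
  s↔{f,z}
  z↔{h,s}

N(f) = ["s"]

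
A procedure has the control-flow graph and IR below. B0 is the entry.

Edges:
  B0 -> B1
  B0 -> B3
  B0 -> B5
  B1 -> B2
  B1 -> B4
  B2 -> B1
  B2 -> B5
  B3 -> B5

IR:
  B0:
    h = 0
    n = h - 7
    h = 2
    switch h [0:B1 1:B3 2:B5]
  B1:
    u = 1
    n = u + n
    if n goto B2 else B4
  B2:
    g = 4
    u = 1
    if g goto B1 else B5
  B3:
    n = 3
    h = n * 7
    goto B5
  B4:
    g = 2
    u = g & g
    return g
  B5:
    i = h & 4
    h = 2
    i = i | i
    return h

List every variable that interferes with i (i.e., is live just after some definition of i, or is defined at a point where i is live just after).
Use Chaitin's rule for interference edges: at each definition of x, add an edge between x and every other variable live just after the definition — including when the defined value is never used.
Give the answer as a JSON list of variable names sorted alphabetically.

def/use:
  B0: {h,n} / ∅
  B1: {n,u} / {n}
  B2: {g,u} / ∅
  B3: {h,n} / ∅
  B4: {g,u} / ∅
  B5: {h,i} / {h}

Live sets:
  live B0: ∅→{h,n}
  live B1: {h,n}→{h,n}
  live B2: {h,n}→{h,n}
  live B3: ∅→{h}
  live B4: ∅→∅
  live B5: {h}→∅

Interfere edges:
  g — {h,n,u}
  h — {g,i,n,u}
  i — {h}
  n — {g,h,u}
  u — {g,h,n}

N(i) = ["h"]

Answer: ["h"]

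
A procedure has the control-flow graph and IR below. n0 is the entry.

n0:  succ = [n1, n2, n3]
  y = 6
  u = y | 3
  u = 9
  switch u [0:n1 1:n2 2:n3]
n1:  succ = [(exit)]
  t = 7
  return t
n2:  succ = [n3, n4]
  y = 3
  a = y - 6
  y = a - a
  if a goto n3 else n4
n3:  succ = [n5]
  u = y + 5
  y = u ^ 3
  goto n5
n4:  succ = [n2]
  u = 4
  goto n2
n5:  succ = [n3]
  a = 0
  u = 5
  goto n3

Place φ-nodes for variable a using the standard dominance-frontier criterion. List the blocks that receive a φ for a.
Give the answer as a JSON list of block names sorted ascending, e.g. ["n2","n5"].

idom tree: n1←n0 n2←n0 n3←n0 n4←n2 n5←n3
Join-block Dom:
  n2: preds {n0,n4}: {n0} ∩ {n0,n2,n4} = {n0}; idom=n0
  n3: preds {n0,n2,n5}: {n0} ∩ {n0,n2} ∩ {n0,n3,n5} = {n0}; idom=n0

DF walk-up:
  n2←n0: walk · to n0
  n2←n4: walk n4→n2 to n0
  n3←n0: walk · to n0
  n3←n2: walk n2 to n0
  n3←n5: walk n5→n3 to n0
  DF(n0)=∅
  DF(n1)=∅
  DF(n2)={n2,n3}
  DF(n3)={n3}
  DF(n4)={n2}
  DF(n5)={n3}

φ for a: defs {n2,n5}
  DF⁺ = {n2,n3}

Answer: ["n2", "n3"]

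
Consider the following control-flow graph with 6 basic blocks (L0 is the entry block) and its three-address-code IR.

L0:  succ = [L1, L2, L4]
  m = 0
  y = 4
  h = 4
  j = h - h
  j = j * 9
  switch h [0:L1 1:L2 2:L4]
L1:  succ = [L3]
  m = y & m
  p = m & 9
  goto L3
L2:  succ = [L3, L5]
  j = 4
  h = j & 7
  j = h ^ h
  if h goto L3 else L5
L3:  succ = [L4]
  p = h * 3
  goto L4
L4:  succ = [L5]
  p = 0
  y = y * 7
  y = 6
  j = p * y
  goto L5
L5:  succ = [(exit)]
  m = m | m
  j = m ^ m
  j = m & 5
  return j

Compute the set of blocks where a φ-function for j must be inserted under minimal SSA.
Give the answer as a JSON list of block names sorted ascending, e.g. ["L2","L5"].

Answer: ["L3", "L4", "L5"]

Analysis:
idom tree: L1←L0 L2←L0 L3←L0 L4←L0 L5←L0
Join-block Dom:
  L3: preds {L1,L2}: {L0,L1} ∩ {L0,L2} = {L0}; idom=L0
  L4: preds {L0,L3}: {L0} ∩ {L0,L3} = {L0}; idom=L0
  L5: preds {L2,L4}: {L0,L2} ∩ {L0,L4} = {L0}; idom=L0

DF walk-up:
  L3←L1: walk L1 to L0
  L3←L2: walk L2 to L0
  L4←L0: walk · to L0
  L4←L3: walk L3 to L0
  L5←L2: walk L2 to L0
  L5←L4: walk L4 to L0
  L0: DF=∅
  L1: DF={L3}
  L2: DF={L3,L5}
  L3: DF={L4}
  L4: DF={L5}
  L5: DF=∅

φ for j: defs {L0,L2,L4,L5}
  DF⁺ = {L3,L4,L5}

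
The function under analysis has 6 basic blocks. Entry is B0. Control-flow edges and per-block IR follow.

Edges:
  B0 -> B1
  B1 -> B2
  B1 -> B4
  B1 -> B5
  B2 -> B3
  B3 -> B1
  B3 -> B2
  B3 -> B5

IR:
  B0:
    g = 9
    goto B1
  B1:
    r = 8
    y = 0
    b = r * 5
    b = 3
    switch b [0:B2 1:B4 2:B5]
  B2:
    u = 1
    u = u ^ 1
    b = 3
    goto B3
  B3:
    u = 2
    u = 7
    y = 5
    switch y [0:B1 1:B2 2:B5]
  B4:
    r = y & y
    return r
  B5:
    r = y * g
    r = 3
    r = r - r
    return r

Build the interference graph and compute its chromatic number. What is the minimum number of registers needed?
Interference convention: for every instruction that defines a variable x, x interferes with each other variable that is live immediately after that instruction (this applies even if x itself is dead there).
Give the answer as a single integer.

def/use:
  B0: def={g} ue=∅
  B1: def={b,r,y} ue=∅
  B2: def={b,u} ue=∅
  B3: def={u,y} ue=∅
  B4: def={r} ue={y}
  B5: def={r} ue={g,y}

Liveness:
  B0 li=∅ lo={g}
  B1 li={g} lo={g,y}
  B2 li={g} lo={g}
  B3 li={g} lo={g,y}
  B4 li={y} lo=∅
  B5 li={g,y} lo=∅

Interfere edges:
  b↔{g,y}
  g↔{b,r,u,y}
  r↔{g,y}
  u↔{g}
  y↔{b,g,r}

Chromatic number:
  clique {b,g,y} ⇒ need ≥ 3
  3-colouring: r0={g}  r1={u,y}  r2={b,r}
  χ = 3

Answer: 3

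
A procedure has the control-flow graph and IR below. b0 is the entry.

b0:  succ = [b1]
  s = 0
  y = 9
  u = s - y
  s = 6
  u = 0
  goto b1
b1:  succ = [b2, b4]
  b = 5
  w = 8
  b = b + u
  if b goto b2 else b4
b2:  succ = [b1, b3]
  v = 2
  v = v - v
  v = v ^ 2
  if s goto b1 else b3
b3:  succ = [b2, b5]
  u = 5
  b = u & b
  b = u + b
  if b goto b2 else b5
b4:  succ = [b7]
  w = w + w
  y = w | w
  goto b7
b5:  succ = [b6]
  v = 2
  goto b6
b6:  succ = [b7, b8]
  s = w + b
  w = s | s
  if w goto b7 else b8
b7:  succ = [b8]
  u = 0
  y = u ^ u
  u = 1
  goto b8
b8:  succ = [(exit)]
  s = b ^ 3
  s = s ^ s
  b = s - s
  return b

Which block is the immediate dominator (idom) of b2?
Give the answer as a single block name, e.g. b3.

Answer: b1

Working:
idom tree: b1←b0 b2←b1 b3←b2 b4←b1 b5←b3 b6←b5 b7←b1 b8←b1
Join-block Dom:
  b1: preds {b0,b2}: {b0} ∩ {b0,b1,b2} = {b0}; idom=b0
  b2: preds {b1,b3}: {b0,b1} ∩ {b0,b1,b2,b3} = {b0,b1}; idom=b1
  b7: preds {b4,b6}: {b0,b1,b4} ∩ {b0,b1,b2,b3,b5,b6} = {b0,b1}; idom=b1
  b8: preds {b6,b7}: {b0,b1,b2,b3,b5,b6} ∩ {b0,b1,b7} = {b0,b1}; idom=b1

idom(b2) = b1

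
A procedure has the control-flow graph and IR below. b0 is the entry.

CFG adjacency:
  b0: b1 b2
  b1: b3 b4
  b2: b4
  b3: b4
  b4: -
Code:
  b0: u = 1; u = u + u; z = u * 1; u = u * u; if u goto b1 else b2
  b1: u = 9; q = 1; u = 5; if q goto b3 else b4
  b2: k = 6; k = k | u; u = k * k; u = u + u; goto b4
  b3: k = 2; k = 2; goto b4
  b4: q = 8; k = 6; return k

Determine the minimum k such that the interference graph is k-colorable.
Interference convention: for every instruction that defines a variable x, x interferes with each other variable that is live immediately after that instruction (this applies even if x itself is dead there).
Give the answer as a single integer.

Block summaries:
  b0: {u,z} / ∅
  b1: {q,u} / ∅
  b2: {k,u} / {u}
  b3: {k} / ∅
  b4: {k,q} / ∅

Liveness:
  live b0: ∅→{u}
  live b1: ∅→∅
  live b2: {u}→∅
  live b3: ∅→∅
  live b4: ∅→∅

Conflict graph:
  k↔{u}
  q↔{u}
  u↔{k,q,z}
  z↔{u}

Registers:
  clique {k,u} ⇒ need ≥ 2
  assign k→c1 q→c1 u→c0 z→c1 — no edge inside a register ⇒ χ ≤ 2
  χ = 2

Answer: 2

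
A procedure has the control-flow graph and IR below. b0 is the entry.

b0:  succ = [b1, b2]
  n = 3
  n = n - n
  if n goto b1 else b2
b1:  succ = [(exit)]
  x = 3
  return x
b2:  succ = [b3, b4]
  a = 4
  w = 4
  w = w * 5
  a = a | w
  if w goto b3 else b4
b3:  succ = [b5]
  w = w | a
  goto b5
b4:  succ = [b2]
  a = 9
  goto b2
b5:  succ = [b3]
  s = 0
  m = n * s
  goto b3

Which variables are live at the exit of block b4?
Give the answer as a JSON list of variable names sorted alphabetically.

Per-block:
  b0: {n} / ∅
  b1: {x} / ∅
  b2: {a,w} / ∅
  b3: {w} / {a,w}
  b4: {a} / ∅
  b5: {m,s} / {n}

Live sets:
  b0: in=∅ out={n}
  b1: in=∅ out=∅
  b2: in={n} out={a,n,w}
  b3: in={a,n,w} out={a,n,w}
  b4: in={n} out={n}
  b5: in={a,n,w} out={a,n,w}

live-out(b4) = ["n"]

Answer: ["n"]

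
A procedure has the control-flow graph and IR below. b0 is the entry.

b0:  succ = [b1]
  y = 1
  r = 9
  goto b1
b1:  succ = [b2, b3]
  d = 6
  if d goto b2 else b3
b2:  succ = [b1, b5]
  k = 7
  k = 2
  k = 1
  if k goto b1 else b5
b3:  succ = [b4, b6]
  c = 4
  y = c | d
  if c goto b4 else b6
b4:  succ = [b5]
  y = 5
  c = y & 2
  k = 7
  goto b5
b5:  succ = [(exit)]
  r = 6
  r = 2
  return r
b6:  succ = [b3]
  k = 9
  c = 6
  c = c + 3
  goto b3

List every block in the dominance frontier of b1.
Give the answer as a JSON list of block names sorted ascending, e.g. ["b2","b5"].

idom tree: b1←b0 b2←b1 b3←b1 b4←b3 b5←b1 b6←b3
Join-block Dom:
  b1: preds {b0,b2}: {b0} ∩ {b0,b1,b2} = {b0}; idom=b0
  b3: preds {b1,b6}: {b0,b1} ∩ {b0,b1,b3,b6} = {b0,b1}; idom=b1
  b5: preds {b2,b4}: {b0,b1,b2} ∩ {b0,b1,b3,b4} = {b0,b1}; idom=b1

Frontier:
  b1←b0: walk · to b0
  b1←b2: walk b2→b1 to b0
  b3←b1: walk · to b1
  b3←b6: walk b6→b3 to b1
  b5←b2: walk b2 to b1
  b5←b4: walk b4→b3 to b1
  b0 → ∅
  b1 → {b1}
  b2 → {b1,b5}
  b3 → {b3,b5}
  b4 → {b5}
  b5 → ∅
  b6 → {b3}

DF(b1) = ["b1"]

Answer: ["b1"]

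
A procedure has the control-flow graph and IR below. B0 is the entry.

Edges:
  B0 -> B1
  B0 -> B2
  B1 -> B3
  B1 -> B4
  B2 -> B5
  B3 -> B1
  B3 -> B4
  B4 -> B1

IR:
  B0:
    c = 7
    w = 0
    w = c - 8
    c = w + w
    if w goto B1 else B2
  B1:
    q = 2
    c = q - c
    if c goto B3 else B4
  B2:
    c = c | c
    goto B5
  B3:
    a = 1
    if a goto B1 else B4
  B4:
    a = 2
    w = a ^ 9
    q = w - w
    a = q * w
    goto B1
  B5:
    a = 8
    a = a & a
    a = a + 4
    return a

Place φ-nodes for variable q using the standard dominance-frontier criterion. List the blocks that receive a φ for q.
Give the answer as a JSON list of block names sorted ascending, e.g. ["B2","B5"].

Answer: ["B1"]

Working:
idom tree: B1←B0 B2←B0 B3←B1 B4←B1 B5←B2
Join-block Dom:
  B1: preds {B0,B3,B4}: {B0} ∩ {B0,B1,B3} ∩ {B0,B1,B4} = {B0}; idom=B0
  B4: preds {B1,B3}: {B0,B1} ∩ {B0,B1,B3} = {B0,B1}; idom=B1

Frontier:
  join B1 pred B0: · stop@B0
  join B1 pred B3: B3→B1 stop@B0
  join B1 pred B4: B4→B1 stop@B0
  join B4 pred B1: · stop@B1
  join B4 pred B3: B3 stop@B1
  B0 → ∅
  B1 → {B1}
  B2 → ∅
  B3 → {B1,B4}
  B4 → {B1}
  B5 → ∅

φ for q: defs {B1,B4}
  DF⁺ = {B1}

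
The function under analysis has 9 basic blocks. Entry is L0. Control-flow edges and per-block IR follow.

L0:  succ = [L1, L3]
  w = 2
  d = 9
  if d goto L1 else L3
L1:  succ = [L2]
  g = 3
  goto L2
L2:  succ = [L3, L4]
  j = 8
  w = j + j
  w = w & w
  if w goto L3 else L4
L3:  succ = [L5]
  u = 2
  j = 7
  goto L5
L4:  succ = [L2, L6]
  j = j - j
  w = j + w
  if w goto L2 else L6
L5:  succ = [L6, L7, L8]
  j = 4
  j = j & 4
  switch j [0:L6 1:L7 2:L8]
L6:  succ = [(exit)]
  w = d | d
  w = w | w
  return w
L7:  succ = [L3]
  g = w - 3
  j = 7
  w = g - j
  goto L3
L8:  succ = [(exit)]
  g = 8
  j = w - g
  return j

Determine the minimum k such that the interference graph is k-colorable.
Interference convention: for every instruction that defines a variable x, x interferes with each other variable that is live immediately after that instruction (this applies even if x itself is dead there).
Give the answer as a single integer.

Answer: 4

Analysis:
def/use:
  L0 def {d,w} use ∅
  L1 def {g} use ∅
  L2 def {j,w} use ∅
  L3 def {j,u} use ∅
  L4 def {j,w} use {j,w}
  L5 def {j} use ∅
  L6 def {w} use {d}
  L7 def {g,j,w} use {w}
  L8 def {g,j} use {w}

Live sets:
  L0: in=∅ out={d,w}
  L1: in={d} out={d}
  L2: in={d} out={d,j,w}
  L3: in={d,w} out={d,w}
  L4: in={d,j,w} out={d}
  L5: in={d,w} out={d,w}
  L6: in={d} out=∅
  L7: in={d,w} out={d,w}
  L8: in={w} out=∅

Conflict graph:
  d: {g,j,u,w}
  g: {d,j,w}
  j: {d,g,w}
  u: {d,w}
  w: {d,g,j,u}

Chromatic number:
  lower bound: {d,g,j,w} mutually conflict ⇒ χ ≥ 4
  assign d→r0 g→r2 j→r3 u→r2 w→r1 — no edge inside a register ⇒ χ ≤ 4
  χ = 4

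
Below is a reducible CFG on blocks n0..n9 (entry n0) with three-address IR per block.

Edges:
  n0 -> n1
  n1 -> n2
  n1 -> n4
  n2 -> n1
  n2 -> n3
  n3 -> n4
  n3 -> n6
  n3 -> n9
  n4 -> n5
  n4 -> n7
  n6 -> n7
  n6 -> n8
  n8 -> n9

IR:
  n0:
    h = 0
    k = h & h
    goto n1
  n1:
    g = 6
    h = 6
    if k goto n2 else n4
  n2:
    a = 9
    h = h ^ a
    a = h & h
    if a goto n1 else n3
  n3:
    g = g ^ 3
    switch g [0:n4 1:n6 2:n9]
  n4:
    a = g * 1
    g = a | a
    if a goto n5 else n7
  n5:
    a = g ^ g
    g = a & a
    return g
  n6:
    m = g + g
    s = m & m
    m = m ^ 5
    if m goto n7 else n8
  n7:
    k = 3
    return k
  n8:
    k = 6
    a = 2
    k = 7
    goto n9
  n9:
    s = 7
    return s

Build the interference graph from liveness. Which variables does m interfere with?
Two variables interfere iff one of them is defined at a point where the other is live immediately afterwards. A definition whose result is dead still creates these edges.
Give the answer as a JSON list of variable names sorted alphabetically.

Answer: ["s"]

Working:
def/use:
  n0: def={h,k} ue=∅
  n1: def={g,h} ue={k}
  n2: def={a,h} ue={h}
  n3: def={g} ue={g}
  n4: def={a,g} ue={g}
  n5: def={a,g} ue={g}
  n6: def={m,s} ue={g}
  n7: def={k} ue=∅
  n8: def={a,k} ue=∅
  n9: def={s} ue=∅

Backward fixpoint:
  live n0: ∅→{k}
  live n1: {k}→{g,h,k}
  live n2: {g,h,k}→{g,k}
  live n3: {g}→{g}
  live n4: {g}→{g}
  live n5: {g}→∅
  live n6: {g}→∅
  live n7: ∅→∅
  live n8: ∅→∅
  live n9: ∅→∅

Conflict graph:
  a↔{g,h,k}
  g↔{a,h,k}
  h↔{a,g,k}
  k↔{a,g,h}
  m↔{s}
  s↔{m}

N(m) = ["s"]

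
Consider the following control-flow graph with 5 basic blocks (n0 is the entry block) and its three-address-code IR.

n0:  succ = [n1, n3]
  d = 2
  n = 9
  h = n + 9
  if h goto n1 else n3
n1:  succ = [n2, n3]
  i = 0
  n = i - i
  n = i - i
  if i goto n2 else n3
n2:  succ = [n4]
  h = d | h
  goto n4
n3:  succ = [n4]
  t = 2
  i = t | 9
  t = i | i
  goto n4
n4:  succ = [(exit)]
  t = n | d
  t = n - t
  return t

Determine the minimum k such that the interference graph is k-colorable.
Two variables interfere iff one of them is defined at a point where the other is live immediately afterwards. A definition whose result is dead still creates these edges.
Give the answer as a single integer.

def/use:
  n0: {d,h,n} / ∅
  n1: {i,n} / ∅
  n2: {h} / {d,h}
  n3: {i,t} / ∅
  n4: {t} / {d,n}

Backward fixpoint:
  n0 li=∅ lo={d,h,n}
  n1 li={d,h} lo={d,h,n}
  n2 li={d,h,n} lo={d,n}
  n3 li={d,n} lo={d,n}
  n4 li={d,n} lo=∅

Interfere edges:
  d: {h,i,n,t}
  h: {d,i,n}
  i: {d,h,n}
  n: {d,h,i,t}
  t: {d,n}

Colouring:
  clique {d,h,i,n} ⇒ need ≥ 4
  assign d→r0 h→r2 i→r3 n→r1 t→r2 — no edge inside a register ⇒ χ ≤ 4
  χ = 4

Answer: 4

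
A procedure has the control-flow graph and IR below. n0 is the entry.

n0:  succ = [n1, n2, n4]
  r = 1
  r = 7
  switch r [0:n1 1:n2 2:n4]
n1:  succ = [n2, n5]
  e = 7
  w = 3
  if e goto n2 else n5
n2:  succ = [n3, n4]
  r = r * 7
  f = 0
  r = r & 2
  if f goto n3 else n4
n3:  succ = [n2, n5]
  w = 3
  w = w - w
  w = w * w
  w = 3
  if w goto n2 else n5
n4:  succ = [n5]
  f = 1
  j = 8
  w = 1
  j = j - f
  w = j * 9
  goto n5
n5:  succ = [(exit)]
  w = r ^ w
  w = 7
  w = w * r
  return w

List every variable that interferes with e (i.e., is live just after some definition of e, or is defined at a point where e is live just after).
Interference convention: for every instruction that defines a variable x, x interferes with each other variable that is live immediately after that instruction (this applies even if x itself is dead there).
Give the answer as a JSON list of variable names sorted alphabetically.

Block summaries:
  n0: def={r} ue=∅
  n1: def={e,w} ue=∅
  n2: def={f,r} ue={r}
  n3: def={w} ue=∅
  n4: def={f,j,w} ue=∅
  n5: def={w} ue={r,w}

Live sets:
  n0: in=∅ out={r}
  n1: in={r} out={r,w}
  n2: in={r} out={r}
  n3: in={r} out={r,w}
  n4: in={r} out={r,w}
  n5: in={r,w} out=∅

Interfere edges:
  e — {r,w}
  f — {j,r,w}
  j — {f,r,w}
  r — {e,f,j,w}
  w — {e,f,j,r}

N(e) = ["r", "w"]

Answer: ["r", "w"]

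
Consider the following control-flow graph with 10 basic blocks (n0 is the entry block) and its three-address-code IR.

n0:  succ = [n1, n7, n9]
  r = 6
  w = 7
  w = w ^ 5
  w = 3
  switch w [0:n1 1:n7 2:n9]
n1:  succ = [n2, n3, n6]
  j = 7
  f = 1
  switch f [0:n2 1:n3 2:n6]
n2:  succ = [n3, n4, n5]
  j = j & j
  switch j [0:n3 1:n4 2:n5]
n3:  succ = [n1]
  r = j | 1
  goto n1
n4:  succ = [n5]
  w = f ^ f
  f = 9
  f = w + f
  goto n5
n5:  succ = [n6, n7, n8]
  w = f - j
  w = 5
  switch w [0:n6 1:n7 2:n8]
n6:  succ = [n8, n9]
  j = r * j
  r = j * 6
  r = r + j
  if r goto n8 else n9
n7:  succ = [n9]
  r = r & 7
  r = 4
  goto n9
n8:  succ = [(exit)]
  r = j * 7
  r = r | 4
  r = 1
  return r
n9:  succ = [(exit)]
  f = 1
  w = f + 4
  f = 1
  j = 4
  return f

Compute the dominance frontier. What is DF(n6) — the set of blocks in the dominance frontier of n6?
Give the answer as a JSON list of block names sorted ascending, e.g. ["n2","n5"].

Answer: ["n8", "n9"]

Working:
idom tree: n1←n0 n2←n1 n3←n1 n4←n2 n5←n2 n6←n1 n7←n0 n8←n1 n9←n0
Dom at joins:
  n1: preds {n0,n3}: {n0} ∩ {n0,n1,n3} = {n0}; idom=n0
  n3: preds {n1,n2}: {n0,n1} ∩ {n0,n1,n2} = {n0,n1}; idom=n1
  n5: preds {n2,n4}: {n0,n1,n2} ∩ {n0,n1,n2,n4} = {n0,n1,n2}; idom=n2
  n6: preds {n1,n5}: {n0,n1} ∩ {n0,n1,n2,n5} = {n0,n1}; idom=n1
  n7: preds {n0,n5}: {n0} ∩ {n0,n1,n2,n5} = {n0}; idom=n0
  n8: preds {n5,n6}: {n0,n1,n2,n5} ∩ {n0,n1,n6} = {n0,n1}; idom=n1
  n9: preds {n0,n6,n7}: {n0} ∩ {n0,n1,n6} ∩ {n0,n7} = {n0}; idom=n0

Frontier:
  n1←n0: walk · to n0
  n1←n3: walk n3→n1 to n0
  n3←n1: walk · to n1
  n3←n2: walk n2 to n1
  n5←n2: walk · to n2
  n5←n4: walk n4 to n2
  n6←n1: walk · to n1
  n6←n5: walk n5→n2 to n1
  n7←n0: walk · to n0
  n7←n5: walk n5→n2→n1 to n0
  n8←n5: walk n5→n2 to n1
  n8←n6: walk n6 to n1
  n9←n0: walk · to n0
  n9←n6: walk n6→n1 to n0
  n9←n7: walk n7 to n0
  DF(n0)=∅
  DF(n1)={n1,n7,n9}
  DF(n2)={n3,n6,n7,n8}
  DF(n3)={n1}
  DF(n4)={n5}
  DF(n5)={n6,n7,n8}
  DF(n6)={n8,n9}
  DF(n7)={n9}
  DF(n8)=∅
  DF(n9)=∅

DF(n6) = ["n8", "n9"]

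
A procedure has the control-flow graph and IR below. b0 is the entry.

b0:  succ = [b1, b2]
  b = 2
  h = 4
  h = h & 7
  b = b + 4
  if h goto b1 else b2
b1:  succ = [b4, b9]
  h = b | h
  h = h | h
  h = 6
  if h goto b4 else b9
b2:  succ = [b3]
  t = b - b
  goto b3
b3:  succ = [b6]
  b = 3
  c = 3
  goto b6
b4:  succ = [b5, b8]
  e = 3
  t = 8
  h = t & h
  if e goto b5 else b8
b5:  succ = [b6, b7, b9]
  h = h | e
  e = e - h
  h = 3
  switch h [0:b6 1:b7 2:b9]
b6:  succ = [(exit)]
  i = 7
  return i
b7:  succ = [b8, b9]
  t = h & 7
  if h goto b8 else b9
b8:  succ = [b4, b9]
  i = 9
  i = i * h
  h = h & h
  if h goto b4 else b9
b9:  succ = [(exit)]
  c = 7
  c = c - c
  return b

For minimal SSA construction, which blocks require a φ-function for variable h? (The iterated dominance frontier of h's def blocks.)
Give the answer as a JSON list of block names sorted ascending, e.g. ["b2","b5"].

idom tree: b1←b0 b2←b0 b3←b2 b4←b1 b5←b4 b6←b0 b7←b5 b8←b4 b9←b1
Dom at joins:
  b4: preds {b1,b8}: {b0,b1} ∩ {b0,b1,b4,b8} = {b0,b1}; idom=b1
  b6: preds {b3,b5}: {b0,b2,b3} ∩ {b0,b1,b4,b5} = {b0}; idom=b0
  b8: preds {b4,b7}: {b0,b1,b4} ∩ {b0,b1,b4,b5,b7} = {b0,b1,b4}; idom=b4
  b9: preds {b1,b5,b7,b8}: {b0,b1} ∩ {b0,b1,b4,b5} ∩ {b0,b1,b4,b5,b7} ∩ {b0,b1,b4,b8} = {b0,b1}; idom=b1

DF walk-up:
  b4←b1: walk · to b1
  b4←b8: walk b8→b4 to b1
  b6←b3: walk b3→b2 to b0
  b6←b5: walk b5→b4→b1 to b0
  b8←b4: walk · to b4
  b8←b7: walk b7→b5 to b4
  b9←b1: walk · to b1
  b9←b5: walk b5→b4 to b1
  b9←b7: walk b7→b5→b4 to b1
  b9←b8: walk b8→b4 to b1
  b0 → ∅
  b1 → {b6}
  b2 → {b6}
  b3 → {b6}
  b4 → {b4,b6,b9}
  b5 → {b6,b8,b9}
  b6 → ∅
  b7 → {b8,b9}
  b8 → {b4,b9}
  b9 → ∅

φ for h: defs {b0,b1,b4,b5,b8}
  DF⁺ = {b4,b6,b8,b9}

Answer: ["b4", "b6", "b8", "b9"]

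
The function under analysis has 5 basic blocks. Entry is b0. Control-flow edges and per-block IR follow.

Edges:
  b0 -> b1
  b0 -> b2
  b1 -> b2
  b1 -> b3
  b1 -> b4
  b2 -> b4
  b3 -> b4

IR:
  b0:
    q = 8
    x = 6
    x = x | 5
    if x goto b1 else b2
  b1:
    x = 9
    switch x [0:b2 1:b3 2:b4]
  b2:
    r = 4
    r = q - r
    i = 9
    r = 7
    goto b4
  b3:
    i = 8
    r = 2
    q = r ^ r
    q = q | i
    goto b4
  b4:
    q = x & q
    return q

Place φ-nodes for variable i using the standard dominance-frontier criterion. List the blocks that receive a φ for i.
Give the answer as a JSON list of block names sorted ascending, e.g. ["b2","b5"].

idom tree: b1←b0 b2←b0 b3←b1 b4←b0
Dom at joins:
  b2: preds {b0,b1}: {b0} ∩ {b0,b1} = {b0}; idom=b0
  b4: preds {b1,b2,b3}: {b0,b1} ∩ {b0,b2} ∩ {b0,b1,b3} = {b0}; idom=b0

DF derivation:
  b2←b0: walk · to b0
  b2←b1: walk b1 to b0
  b4←b1: walk b1 to b0
  b4←b2: walk b2 to b0
  b4←b3: walk b3→b1 to b0
  DF(b0)=∅
  DF(b1)={b2,b4}
  DF(b2)={b4}
  DF(b3)={b4}
  DF(b4)=∅

φ for i: defs {b2,b3}
  DF⁺ = {b4}

Answer: ["b4"]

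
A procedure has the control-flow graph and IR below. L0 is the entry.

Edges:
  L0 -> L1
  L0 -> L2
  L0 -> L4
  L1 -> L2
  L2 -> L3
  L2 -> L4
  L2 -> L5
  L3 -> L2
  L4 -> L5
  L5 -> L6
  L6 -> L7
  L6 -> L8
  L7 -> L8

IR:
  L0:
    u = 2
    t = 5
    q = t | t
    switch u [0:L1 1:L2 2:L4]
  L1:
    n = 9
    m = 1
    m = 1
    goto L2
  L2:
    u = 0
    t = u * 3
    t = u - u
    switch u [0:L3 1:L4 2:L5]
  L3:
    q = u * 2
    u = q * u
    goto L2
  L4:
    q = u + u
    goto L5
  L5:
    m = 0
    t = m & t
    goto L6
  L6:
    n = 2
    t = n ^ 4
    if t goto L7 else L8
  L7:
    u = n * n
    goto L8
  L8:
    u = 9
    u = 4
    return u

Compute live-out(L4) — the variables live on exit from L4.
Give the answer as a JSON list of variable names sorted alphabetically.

Per-block:
  L0 def {q,t,u} use ∅
  L1 def {m,n} use ∅
  L2 def {t,u} use ∅
  L3 def {q,u} use {u}
  L4 def {q} use {u}
  L5 def {m,t} use {t}
  L6 def {n,t} use ∅
  L7 def {u} use {n}
  L8 def {u} use ∅

Liveness:
  L0 li=∅ lo={t,u}
  L1 li=∅ lo=∅
  L2 li=∅ lo={t,u}
  L3 li={u} lo=∅
  L4 li={t,u} lo={t}
  L5 li={t} lo=∅
  L6 li=∅ lo={n}
  L7 li={n} lo=∅
  L8 li=∅ lo=∅

live-out(L4) = ["t"]

Answer: ["t"]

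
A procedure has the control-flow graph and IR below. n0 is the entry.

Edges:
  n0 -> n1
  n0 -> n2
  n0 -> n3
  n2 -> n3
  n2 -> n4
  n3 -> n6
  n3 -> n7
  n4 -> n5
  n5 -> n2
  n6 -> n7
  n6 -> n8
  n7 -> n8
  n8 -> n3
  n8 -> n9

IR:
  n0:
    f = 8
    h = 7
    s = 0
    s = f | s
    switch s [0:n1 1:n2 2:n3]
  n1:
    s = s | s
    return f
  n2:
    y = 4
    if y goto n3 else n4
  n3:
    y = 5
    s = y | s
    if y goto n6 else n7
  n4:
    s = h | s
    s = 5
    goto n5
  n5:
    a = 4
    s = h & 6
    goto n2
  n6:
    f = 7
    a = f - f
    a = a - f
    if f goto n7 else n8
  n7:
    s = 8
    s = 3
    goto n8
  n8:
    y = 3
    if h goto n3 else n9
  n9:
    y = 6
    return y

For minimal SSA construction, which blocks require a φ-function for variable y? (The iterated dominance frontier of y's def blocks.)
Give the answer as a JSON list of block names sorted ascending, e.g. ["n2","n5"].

idom tree: n1←n0 n2←n0 n3←n0 n4←n2 n5←n4 n6←n3 n7←n3 n8←n3 n9←n8
Join-block Dom:
  n2: preds {n0,n5}: {n0} ∩ {n0,n2,n4,n5} = {n0}; idom=n0
  n3: preds {n0,n2,n8}: {n0} ∩ {n0,n2} ∩ {n0,n3,n8} = {n0}; idom=n0
  n7: preds {n3,n6}: {n0,n3} ∩ {n0,n3,n6} = {n0,n3}; idom=n3
  n8: preds {n6,n7}: {n0,n3,n6} ∩ {n0,n3,n7} = {n0,n3}; idom=n3

DF derivation:
  join n2 pred n0: · stop@n0
  join n2 pred n5: n5→n4→n2 stop@n0
  join n3 pred n0: · stop@n0
  join n3 pred n2: n2 stop@n0
  join n3 pred n8: n8→n3 stop@n0
  join n7 pred n3: · stop@n3
  join n7 pred n6: n6 stop@n3
  join n8 pred n6: n6 stop@n3
  join n8 pred n7: n7 stop@n3
  n0: DF=∅
  n1: DF=∅
  n2: DF={n2,n3}
  n3: DF={n3}
  n4: DF={n2}
  n5: DF={n2}
  n6: DF={n7,n8}
  n7: DF={n8}
  n8: DF={n3}
  n9: DF=∅

φ for y: defs {n2,n3,n8,n9}
  DF⁺ = {n2,n3}

Answer: ["n2", "n3"]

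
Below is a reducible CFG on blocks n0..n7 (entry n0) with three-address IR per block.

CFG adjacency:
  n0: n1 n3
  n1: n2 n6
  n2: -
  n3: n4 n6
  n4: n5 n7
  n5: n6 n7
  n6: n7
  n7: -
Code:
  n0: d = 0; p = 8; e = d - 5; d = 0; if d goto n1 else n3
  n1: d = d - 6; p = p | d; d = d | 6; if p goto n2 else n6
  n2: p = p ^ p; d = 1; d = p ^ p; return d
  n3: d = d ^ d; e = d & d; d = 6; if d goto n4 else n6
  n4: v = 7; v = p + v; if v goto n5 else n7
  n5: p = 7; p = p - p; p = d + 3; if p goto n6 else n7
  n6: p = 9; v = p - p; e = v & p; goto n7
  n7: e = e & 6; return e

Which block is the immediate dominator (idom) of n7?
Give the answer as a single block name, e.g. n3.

Answer: n0

Working:
idom tree: n1←n0 n2←n1 n3←n0 n4←n3 n5←n4 n6←n0 n7←n0
Dom at joins:
  n6: preds {n1,n3,n5}: {n0,n1} ∩ {n0,n3} ∩ {n0,n3,n4,n5} = {n0}; idom=n0
  n7: preds {n4,n5,n6}: {n0,n3,n4} ∩ {n0,n3,n4,n5} ∩ {n0,n6} = {n0}; idom=n0

idom(n7) = n0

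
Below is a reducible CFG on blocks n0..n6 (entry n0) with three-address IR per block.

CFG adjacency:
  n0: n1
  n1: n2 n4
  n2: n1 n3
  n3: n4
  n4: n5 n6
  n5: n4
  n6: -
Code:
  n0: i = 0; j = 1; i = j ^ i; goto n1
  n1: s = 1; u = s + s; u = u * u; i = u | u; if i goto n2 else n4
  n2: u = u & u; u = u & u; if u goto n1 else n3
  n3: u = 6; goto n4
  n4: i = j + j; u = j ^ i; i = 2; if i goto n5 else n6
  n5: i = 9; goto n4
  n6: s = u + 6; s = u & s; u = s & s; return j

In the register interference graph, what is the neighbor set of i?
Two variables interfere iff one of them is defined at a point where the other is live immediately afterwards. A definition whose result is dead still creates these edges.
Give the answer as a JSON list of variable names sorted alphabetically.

def/use:
  n0: def={i,j} ue=∅
  n1: def={i,s,u} ue=∅
  n2: def={u} ue={u}
  n3: def={u} ue=∅
  n4: def={i,u} ue={j}
  n5: def={i} ue=∅
  n6: def={s,u} ue={j,u}

Live sets:
  n0: in=∅ out={j}
  n1: in={j} out={j,u}
  n2: in={j,u} out={j}
  n3: in={j} out={j}
  n4: in={j} out={j,u}
  n5: in={j} out={j}
  n6: in={j,u} out=∅

Conflict graph:
  i↔{j,u}
  j↔{i,s,u}
  s↔{j,u}
  u↔{i,j,s}

N(i) = ["j", "u"]

Answer: ["j", "u"]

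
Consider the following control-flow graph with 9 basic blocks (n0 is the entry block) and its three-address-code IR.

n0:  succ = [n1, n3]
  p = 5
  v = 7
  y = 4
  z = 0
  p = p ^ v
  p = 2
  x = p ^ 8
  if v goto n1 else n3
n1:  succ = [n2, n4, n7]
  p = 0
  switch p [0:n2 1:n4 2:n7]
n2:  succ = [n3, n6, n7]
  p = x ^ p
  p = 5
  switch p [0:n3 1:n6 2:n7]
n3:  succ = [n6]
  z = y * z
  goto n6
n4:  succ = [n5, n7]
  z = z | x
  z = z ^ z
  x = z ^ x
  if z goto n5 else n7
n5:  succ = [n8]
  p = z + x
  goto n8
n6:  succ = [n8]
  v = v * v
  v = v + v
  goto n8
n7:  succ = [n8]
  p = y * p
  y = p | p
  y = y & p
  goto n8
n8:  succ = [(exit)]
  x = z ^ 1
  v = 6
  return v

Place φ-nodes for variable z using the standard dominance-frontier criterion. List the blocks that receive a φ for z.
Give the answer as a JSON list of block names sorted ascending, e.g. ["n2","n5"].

idom tree: n1←n0 n2←n1 n3←n0 n4←n1 n5←n4 n6←n0 n7←n1 n8←n0
Dom at joins:
  n3: preds {n0,n2}: {n0} ∩ {n0,n1,n2} = {n0}; idom=n0
  n6: preds {n2,n3}: {n0,n1,n2} ∩ {n0,n3} = {n0}; idom=n0
  n7: preds {n1,n2,n4}: {n0,n1} ∩ {n0,n1,n2} ∩ {n0,n1,n4} = {n0,n1}; idom=n1
  n8: preds {n5,n6,n7}: {n0,n1,n4,n5} ∩ {n0,n6} ∩ {n0,n1,n7} = {n0}; idom=n0

DF derivation:
  n3←n0: walk · to n0
  n3←n2: walk n2→n1 to n0
  n6←n2: walk n2→n1 to n0
  n6←n3: walk n3 to n0
  n7←n1: walk · to n1
  n7←n2: walk n2 to n1
  n7←n4: walk n4 to n1
  n8←n5: walk n5→n4→n1 to n0
  n8←n6: walk n6 to n0
  n8←n7: walk n7→n1 to n0
  n0: DF=∅
  n1: DF={n3,n6,n8}
  n2: DF={n3,n6,n7}
  n3: DF={n6}
  n4: DF={n7,n8}
  n5: DF={n8}
  n6: DF={n8}
  n7: DF={n8}
  n8: DF=∅

φ for z: defs {n0,n3,n4}
  DF⁺ = {n6,n7,n8}

Answer: ["n6", "n7", "n8"]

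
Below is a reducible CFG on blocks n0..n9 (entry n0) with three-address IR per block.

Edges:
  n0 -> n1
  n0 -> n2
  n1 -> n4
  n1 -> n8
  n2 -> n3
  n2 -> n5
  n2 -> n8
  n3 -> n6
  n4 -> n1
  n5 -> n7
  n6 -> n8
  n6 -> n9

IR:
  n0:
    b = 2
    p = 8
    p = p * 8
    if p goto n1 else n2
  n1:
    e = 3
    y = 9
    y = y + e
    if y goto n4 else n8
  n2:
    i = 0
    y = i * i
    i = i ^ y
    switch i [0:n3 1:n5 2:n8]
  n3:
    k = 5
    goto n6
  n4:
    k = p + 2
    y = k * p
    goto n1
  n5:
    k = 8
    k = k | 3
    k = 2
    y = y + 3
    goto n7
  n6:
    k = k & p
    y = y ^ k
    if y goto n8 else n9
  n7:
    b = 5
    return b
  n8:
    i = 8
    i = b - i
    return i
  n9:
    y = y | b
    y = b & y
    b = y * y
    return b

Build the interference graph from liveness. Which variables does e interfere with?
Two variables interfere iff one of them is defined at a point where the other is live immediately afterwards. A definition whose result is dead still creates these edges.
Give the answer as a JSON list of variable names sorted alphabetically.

Per-block:
  n0: def={b,p} ue=∅
  n1: def={e,y} ue=∅
  n2: def={i,y} ue=∅
  n3: def={k} ue=∅
  n4: def={k,y} ue={p}
  n5: def={k,y} ue={y}
  n6: def={k,y} ue={k,p,y}
  n7: def={b} ue=∅
  n8: def={i} ue={b}
  n9: def={b,y} ue={b,y}

Backward fixpoint:
  live n0: ∅→{b,p}
  live n1: {b,p}→{b,p}
  live n2: {b,p}→{b,p,y}
  live n3: {b,p,y}→{b,k,p,y}
  live n4: {b,p}→{b,p}
  live n5: {y}→∅
  live n6: {b,k,p,y}→{b,y}
  live n7: ∅→∅
  live n8: {b}→∅
  live n9: {b,y}→∅

Interfere edges:
  b — {e,i,k,p,y}
  e — {b,p,y}
  i — {b,p,y}
  k — {b,p,y}
  p — {b,e,i,k,y}
  y — {b,e,i,k,p}

N(e) = ["b", "p", "y"]

Answer: ["b", "p", "y"]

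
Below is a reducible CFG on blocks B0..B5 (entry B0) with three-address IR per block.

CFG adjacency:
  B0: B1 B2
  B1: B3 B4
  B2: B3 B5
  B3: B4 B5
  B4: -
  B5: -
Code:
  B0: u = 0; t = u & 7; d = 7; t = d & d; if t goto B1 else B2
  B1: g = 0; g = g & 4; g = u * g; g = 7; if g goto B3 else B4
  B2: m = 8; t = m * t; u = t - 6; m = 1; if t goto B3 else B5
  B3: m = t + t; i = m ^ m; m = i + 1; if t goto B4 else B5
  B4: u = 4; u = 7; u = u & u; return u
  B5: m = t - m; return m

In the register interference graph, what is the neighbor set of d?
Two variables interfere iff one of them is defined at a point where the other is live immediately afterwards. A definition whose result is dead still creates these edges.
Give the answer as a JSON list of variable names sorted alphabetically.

Answer: ["u"]

Analysis:
Block summaries:
  B0: def={d,t,u} ue=∅
  B1: def={g} ue={u}
  B2: def={m,t,u} ue={t}
  B3: def={i,m} ue={t}
  B4: def={u} ue=∅
  B5: def={m} ue={m,t}

Liveness:
  live B0: ∅→{t,u}
  live B1: {t,u}→{t}
  live B2: {t}→{m,t}
  live B3: {t}→{m,t}
  live B4: ∅→∅
  live B5: {m,t}→∅

Conflict graph:
  d↔{u}
  g↔{t,u}
  i↔{t}
  m↔{t}
  t↔{g,i,m,u}
  u↔{d,g,t}

N(d) = ["u"]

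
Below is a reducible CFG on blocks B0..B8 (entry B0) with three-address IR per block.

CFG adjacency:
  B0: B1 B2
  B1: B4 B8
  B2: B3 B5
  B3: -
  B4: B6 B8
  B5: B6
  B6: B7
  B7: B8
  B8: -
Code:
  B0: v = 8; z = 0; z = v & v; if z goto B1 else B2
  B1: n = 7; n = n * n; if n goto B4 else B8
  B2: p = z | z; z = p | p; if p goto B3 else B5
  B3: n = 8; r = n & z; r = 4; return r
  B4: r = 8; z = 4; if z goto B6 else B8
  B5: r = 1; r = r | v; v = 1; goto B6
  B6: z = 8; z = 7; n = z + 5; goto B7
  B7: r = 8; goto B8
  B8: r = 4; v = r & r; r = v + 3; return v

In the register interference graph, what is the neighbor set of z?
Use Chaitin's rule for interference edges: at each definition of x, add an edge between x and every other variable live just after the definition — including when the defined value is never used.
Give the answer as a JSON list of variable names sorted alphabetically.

Per-block:
  B0: {v,z} / ∅
  B1: {n} / ∅
  B2: {p,z} / {z}
  B3: {n,r} / {z}
  B4: {r,z} / ∅
  B5: {r,v} / {v}
  B6: {n,z} / ∅
  B7: {r} / ∅
  B8: {r,v} / ∅

Backward fixpoint:
  B0: in=∅ out={v,z}
  B1: in=∅ out=∅
  B2: in={v,z} out={v,z}
  B3: in={z} out=∅
  B4: in=∅ out=∅
  B5: in={v} out=∅
  B6: in=∅ out=∅
  B7: in=∅ out=∅
  B8: in=∅ out=∅

Interference:
  n: {z}
  p: {v,z}
  r: {v}
  v: {p,r,z}
  z: {n,p,v}

N(z) = ["n", "p", "v"]

Answer: ["n", "p", "v"]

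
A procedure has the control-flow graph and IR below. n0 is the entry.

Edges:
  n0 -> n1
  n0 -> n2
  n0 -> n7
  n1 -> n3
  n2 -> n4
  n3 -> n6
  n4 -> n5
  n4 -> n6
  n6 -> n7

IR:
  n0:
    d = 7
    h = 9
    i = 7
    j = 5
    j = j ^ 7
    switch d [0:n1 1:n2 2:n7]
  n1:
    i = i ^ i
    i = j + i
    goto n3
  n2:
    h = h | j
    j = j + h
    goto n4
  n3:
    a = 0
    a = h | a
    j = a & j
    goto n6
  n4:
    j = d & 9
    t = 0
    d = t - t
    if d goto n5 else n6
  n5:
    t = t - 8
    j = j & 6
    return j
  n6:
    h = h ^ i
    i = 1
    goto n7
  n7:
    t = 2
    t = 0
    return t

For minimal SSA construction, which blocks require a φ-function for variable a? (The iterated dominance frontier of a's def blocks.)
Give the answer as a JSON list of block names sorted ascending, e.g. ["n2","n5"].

Answer: ["n6", "n7"]

Analysis:
idom tree: n1←n0 n2←n0 n3←n1 n4←n2 n5←n4 n6←n0 n7←n0
Dom at joins:
  n6: preds {n3,n4}: {n0,n1,n3} ∩ {n0,n2,n4} = {n0}; idom=n0
  n7: preds {n0,n6}: {n0} ∩ {n0,n6} = {n0}; idom=n0

Frontier:
  n6←n3: walk n3→n1 to n0
  n6←n4: walk n4→n2 to n0
  n7←n0: walk · to n0
  n7←n6: walk n6 to n0
  DF(n0)=∅
  DF(n1)={n6}
  DF(n2)={n6}
  DF(n3)={n6}
  DF(n4)={n6}
  DF(n5)=∅
  DF(n6)={n7}
  DF(n7)=∅

φ for a: defs {n3}
  DF⁺ = {n6,n7}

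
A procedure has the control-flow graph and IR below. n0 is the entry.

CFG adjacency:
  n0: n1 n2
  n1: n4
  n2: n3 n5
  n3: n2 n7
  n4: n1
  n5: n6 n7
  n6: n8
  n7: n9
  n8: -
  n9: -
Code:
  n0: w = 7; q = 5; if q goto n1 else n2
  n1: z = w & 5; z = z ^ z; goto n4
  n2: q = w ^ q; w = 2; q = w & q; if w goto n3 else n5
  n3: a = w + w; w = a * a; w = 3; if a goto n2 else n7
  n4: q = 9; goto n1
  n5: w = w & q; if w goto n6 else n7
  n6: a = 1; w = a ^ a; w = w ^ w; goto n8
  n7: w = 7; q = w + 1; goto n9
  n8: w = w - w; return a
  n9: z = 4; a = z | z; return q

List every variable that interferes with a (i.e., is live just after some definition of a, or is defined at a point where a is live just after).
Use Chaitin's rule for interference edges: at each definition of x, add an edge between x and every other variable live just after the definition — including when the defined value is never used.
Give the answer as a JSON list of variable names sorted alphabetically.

def/use:
  n0: def={q,w} ue=∅
  n1: def={z} ue={w}
  n2: def={q,w} ue={q,w}
  n3: def={a,w} ue={w}
  n4: def={q} ue=∅
  n5: def={w} ue={q,w}
  n6: def={a,w} ue=∅
  n7: def={q,w} ue=∅
  n8: def={w} ue={a,w}
  n9: def={a,z} ue={q}

Liveness:
  n0: in=∅ out={q,w}
  n1: in={w} out={w}
  n2: in={q,w} out={q,w}
  n3: in={q,w} out={q,w}
  n4: in={w} out={w}
  n5: in={q,w} out=∅
  n6: in=∅ out={a,w}
  n7: in=∅ out={q}
  n8: in={a,w} out=∅
  n9: in={q} out=∅

Interfere edges:
  a↔{q,w}
  q↔{a,w,z}
  w↔{a,q,z}
  z↔{q,w}

N(a) = ["q", "w"]

Answer: ["q", "w"]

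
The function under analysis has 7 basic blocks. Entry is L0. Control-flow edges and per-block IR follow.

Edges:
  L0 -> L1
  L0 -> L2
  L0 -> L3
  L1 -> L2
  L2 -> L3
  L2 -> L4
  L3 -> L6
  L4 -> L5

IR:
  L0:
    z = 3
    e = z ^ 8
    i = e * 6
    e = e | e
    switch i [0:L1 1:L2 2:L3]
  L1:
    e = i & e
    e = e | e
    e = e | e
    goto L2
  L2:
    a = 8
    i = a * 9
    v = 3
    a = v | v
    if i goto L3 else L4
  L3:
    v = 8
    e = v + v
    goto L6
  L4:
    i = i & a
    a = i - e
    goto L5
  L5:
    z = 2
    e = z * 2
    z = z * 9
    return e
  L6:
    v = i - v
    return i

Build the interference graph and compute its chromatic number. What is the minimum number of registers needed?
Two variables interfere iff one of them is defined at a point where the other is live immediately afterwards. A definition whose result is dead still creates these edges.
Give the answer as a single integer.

def/use:
  L0: {e,i,z} / ∅
  L1: {e} / {e,i}
  L2: {a,i,v} / ∅
  L3: {e,v} / ∅
  L4: {a,i} / {a,e,i}
  L5: {e,z} / ∅
  L6: {v} / {i,v}

Live sets:
  live L0: ∅→{e,i}
  live L1: {e,i}→{e}
  live L2: {e}→{a,e,i}
  live L3: {i}→{i,v}
  live L4: {a,e,i}→∅
  live L5: ∅→∅
  live L6: {i,v}→∅

Conflict graph:
  a — {e,i}
  e — {a,i,v,z}
  i — {a,e,v}
  v — {e,i}
  z — {e}

Chromatic number:
  clique {a,e,i} ⇒ need ≥ 3
  3-colouring: c0={e}  c1={i,z}  c2={a,v}
  χ = 3

Answer: 3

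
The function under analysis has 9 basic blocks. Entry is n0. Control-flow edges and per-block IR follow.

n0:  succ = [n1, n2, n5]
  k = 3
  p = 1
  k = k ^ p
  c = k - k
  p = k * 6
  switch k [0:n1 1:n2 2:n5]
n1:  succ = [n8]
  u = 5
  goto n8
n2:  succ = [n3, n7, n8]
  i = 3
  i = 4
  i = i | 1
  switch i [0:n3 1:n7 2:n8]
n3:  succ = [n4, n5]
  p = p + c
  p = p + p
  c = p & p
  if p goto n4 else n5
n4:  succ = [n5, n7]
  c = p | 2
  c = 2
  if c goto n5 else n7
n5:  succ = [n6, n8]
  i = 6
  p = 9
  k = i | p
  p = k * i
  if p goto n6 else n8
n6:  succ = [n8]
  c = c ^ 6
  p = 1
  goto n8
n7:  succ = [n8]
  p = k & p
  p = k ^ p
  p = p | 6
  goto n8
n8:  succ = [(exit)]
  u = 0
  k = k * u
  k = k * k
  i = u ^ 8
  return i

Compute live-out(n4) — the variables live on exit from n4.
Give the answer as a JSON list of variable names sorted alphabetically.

Answer: ["c", "k", "p"]

Analysis:
Per-block:
  n0: def={c,k,p} ue=∅
  n1: def={u} ue=∅
  n2: def={i} ue=∅
  n3: def={c,p} ue={c,p}
  n4: def={c} ue={p}
  n5: def={i,k,p} ue=∅
  n6: def={c,p} ue={c}
  n7: def={p} ue={k,p}
  n8: def={i,k,u} ue={k}

Live sets:
  n0 li=∅ lo={c,k,p}
  n1 li={k} lo={k}
  n2 li={c,k,p} lo={c,k,p}
  n3 li={c,k,p} lo={c,k,p}
  n4 li={k,p} lo={c,k,p}
  n5 li={c} lo={c,k}
  n6 li={c,k} lo={k}
  n7 li={k,p} lo={k}
  n8 li={k} lo=∅

live-out(n4) = ["c", "k", "p"]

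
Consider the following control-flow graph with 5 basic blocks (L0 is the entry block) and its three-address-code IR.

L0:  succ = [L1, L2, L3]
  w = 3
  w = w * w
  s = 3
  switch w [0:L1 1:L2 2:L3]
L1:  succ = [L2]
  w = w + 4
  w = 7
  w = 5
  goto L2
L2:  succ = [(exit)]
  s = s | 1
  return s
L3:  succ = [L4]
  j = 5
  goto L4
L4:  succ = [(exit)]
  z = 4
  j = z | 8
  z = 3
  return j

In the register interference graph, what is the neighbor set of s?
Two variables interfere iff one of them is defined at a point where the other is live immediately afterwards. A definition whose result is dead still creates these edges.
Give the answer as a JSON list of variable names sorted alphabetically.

def/use:
  L0: {s,w} / ∅
  L1: {w} / {w}
  L2: {s} / {s}
  L3: {j} / ∅
  L4: {j,z} / ∅

Backward fixpoint:
  live L0: ∅→{s,w}
  live L1: {s,w}→{s}
  live L2: {s}→∅
  live L3: ∅→∅
  live L4: ∅→∅

Interfere edges:
  j↔{z}
  s↔{w}
  w↔{s}
  z↔{j}

N(s) = ["w"]

Answer: ["w"]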